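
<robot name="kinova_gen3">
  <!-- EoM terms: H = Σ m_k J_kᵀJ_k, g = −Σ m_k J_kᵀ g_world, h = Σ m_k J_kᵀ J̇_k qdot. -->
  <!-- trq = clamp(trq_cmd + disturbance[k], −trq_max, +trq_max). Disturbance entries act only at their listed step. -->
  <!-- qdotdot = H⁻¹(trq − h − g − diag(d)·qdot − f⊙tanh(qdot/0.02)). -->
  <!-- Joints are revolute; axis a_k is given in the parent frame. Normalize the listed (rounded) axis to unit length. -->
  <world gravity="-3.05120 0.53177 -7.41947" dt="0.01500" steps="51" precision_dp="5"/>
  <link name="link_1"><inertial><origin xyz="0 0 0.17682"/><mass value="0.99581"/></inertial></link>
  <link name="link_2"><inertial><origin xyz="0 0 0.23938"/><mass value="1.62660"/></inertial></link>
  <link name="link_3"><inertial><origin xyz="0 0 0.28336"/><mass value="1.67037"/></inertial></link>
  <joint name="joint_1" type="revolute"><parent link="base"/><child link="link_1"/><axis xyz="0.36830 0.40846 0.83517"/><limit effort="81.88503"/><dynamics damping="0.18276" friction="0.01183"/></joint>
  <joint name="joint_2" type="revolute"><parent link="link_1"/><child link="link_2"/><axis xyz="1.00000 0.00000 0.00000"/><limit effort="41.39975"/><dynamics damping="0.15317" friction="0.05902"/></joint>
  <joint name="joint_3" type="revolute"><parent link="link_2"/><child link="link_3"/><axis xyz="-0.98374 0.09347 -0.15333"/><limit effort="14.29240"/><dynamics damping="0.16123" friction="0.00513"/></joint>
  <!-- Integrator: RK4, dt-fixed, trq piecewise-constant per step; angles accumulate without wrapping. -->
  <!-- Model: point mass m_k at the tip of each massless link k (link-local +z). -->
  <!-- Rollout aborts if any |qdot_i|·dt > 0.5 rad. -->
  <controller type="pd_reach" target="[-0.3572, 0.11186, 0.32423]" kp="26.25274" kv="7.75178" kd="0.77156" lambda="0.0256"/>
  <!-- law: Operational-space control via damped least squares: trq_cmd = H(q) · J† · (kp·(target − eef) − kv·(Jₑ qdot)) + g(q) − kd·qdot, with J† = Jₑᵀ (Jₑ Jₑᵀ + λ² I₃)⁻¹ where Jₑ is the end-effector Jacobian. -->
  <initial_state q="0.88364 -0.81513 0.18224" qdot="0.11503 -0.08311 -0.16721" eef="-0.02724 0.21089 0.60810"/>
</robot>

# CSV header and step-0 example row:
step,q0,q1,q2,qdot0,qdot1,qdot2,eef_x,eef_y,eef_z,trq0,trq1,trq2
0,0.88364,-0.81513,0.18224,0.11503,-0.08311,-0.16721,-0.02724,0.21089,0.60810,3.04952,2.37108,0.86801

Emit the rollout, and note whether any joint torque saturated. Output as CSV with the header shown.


step,q0,q1,q2,qdot0,qdot1,qdot2,eef_x,eef_y,eef_z,trq0,trq1,trq2
1,0.89154,-0.81663,0.18770,0.92492,-0.11853,0.87893,-0.02813,0.21027,0.60762,2.41473,3.04155,-0.35395
2,0.90886,-0.81941,0.20405,1.37251,-0.24775,1.29840,-0.03064,0.20942,0.60598,2.03197,3.54165,-0.94968
3,0.93111,-0.82402,0.22489,1.58584,-0.36175,1.48271,-0.03427,0.20842,0.60363,1.82853,3.90748,-1.30590
4,0.95552,-0.83015,0.24769,1.66458,-0.45363,1.55966,-0.03872,0.20737,0.60075,1.73286,4.19340,-1.55404
5,0.98053,-0.83755,0.27121,1.66903,-0.53085,1.57975,-0.04382,0.20634,0.59744,1.70058,4.43780,-1.74741
6,1.00530,-0.84604,0.29478,1.63305,-0.59931,1.56709,-0.04943,0.20534,0.59377,1.70709,4.66396,-1.91132
7,1.02937,-0.85551,0.31802,1.57548,-0.66227,1.53475,-0.05548,0.20439,0.58977,1.73886,4.88500,-2.05887
8,1.05248,-0.86589,0.34069,1.50692,-0.72132,1.49030,-0.06191,0.20349,0.58547,1.78810,5.10771,-2.19707
9,1.07452,-0.87713,0.36264,1.43345,-0.77711,1.43835,-0.06866,0.20264,0.58089,1.84996,5.33516,-2.32955
10,1.09546,-0.88918,0.38377,1.35867,-0.82987,1.38174,-0.07570,0.20183,0.57604,1.92114,5.56815,-2.45811
11,1.11527,-0.90201,0.40404,1.28470,-0.87959,1.32230,-0.08297,0.20105,0.57094,1.99922,5.80623,-2.58343
12,1.13400,-0.91555,0.42340,1.21282,-0.92616,1.26124,-0.09045,0.20029,0.56559,2.08231,6.04823,-2.70566
13,1.15167,-0.92976,0.44185,1.14381,-0.96944,1.19940,-0.09808,0.19954,0.56002,2.16884,6.29263,-2.82459
14,1.16832,-0.94460,0.45937,1.07810,-1.00928,1.13739,-0.10583,0.19879,0.55423,2.25749,6.53776,-2.93986
15,1.18402,-0.96001,0.47596,1.01591,-1.04554,1.07564,-0.11366,0.19803,0.54825,2.34715,6.78196,-3.05110
16,1.19881,-0.97593,0.49163,0.95733,-1.07810,1.01453,-0.12154,0.19726,0.54208,2.43685,7.02362,-3.15788
17,1.21276,-0.99232,0.50640,0.90237,-1.10686,0.95432,-0.12943,0.19647,0.53574,2.52574,7.26126,-3.25985
18,1.22590,-1.00910,0.52027,0.85094,-1.13178,0.89528,-0.13730,0.19566,0.52926,2.61310,7.49351,-3.35669
19,1.23830,-1.02623,0.53327,0.80295,-1.15282,0.83759,-0.14513,0.19481,0.52264,2.69830,7.71920,-3.44815
20,1.25001,-1.04365,0.54541,0.75825,-1.16999,0.78144,-0.15287,0.19392,0.51592,2.78082,7.93726,-3.53402
21,1.26106,-1.06129,0.55673,0.71669,-1.18333,0.72697,-0.16051,0.19299,0.50910,2.86019,8.14681,-3.61418
22,1.27152,-1.07911,0.56724,0.67810,-1.19291,0.67429,-0.16802,0.19202,0.50221,2.93606,8.34711,-3.68855
23,1.28142,-1.09704,0.57698,0.64232,-1.19881,0.62351,-0.17538,0.19101,0.49528,3.00811,8.53755,-3.75710
24,1.29080,-1.11503,0.58597,0.60917,-1.20117,0.57470,-0.18257,0.18996,0.48832,3.07612,8.71769,-3.81985
25,1.29971,-1.13304,0.59425,0.57847,-1.20012,0.52790,-0.18958,0.18886,0.48135,3.13991,8.88718,-3.87687
26,1.30817,-1.15100,0.60184,0.55007,-1.19583,0.48316,-0.19639,0.18771,0.47439,3.19937,9.04580,-3.92827
27,1.31622,-1.16888,0.60878,0.52379,-1.18847,0.44049,-0.20300,0.18653,0.46746,3.25441,9.19346,-3.97418
28,1.32390,-1.18662,0.61509,0.49948,-1.17825,0.39988,-0.20939,0.18530,0.46058,3.30504,9.33014,-4.01477
29,1.33122,-1.20419,0.62080,0.47698,-1.16537,0.36131,-0.21555,0.18404,0.45377,3.35127,9.45593,-4.05024
30,1.33821,-1.22155,0.62596,0.45615,-1.15003,0.32476,-0.22149,0.18274,0.44705,3.39315,9.57099,-4.08080
31,1.34491,-1.23867,0.63058,0.43686,-1.13246,0.29017,-0.22719,0.18140,0.44043,3.43080,9.67556,-4.10667
32,1.35133,-1.25550,0.63469,0.41897,-1.11288,0.25749,-0.23267,0.18004,0.43392,3.46432,9.76993,-4.12811
33,1.35749,-1.27203,0.63833,0.40237,-1.09149,0.22667,-0.23791,0.17865,0.42755,3.49388,9.85445,-4.14535
34,1.36341,-1.28822,0.64152,0.38693,-1.06853,0.19762,-0.24292,0.17724,0.42132,3.51964,9.92953,-4.15867
35,1.36910,-1.30406,0.64429,0.37255,-1.04420,0.17028,-0.24770,0.17580,0.41524,3.54179,9.99557,-4.16832
36,1.37459,-1.31953,0.64666,0.35913,-1.01871,0.14458,-0.25226,0.17435,0.40932,3.56054,10.05306,-4.17457
37,1.37988,-1.33461,0.64865,0.34658,-0.99225,0.12042,-0.25660,0.17289,0.40357,3.57609,10.10245,-4.17769
38,1.38499,-1.34928,0.65030,0.33481,-0.96501,0.09774,-0.26073,0.17142,0.39801,3.58866,10.14425,-4.17793
39,1.38993,-1.36354,0.65161,0.32375,-0.93718,0.07645,-0.26466,0.16994,0.39262,3.59848,10.17896,-4.17556
40,1.39471,-1.37738,0.65261,0.31331,-0.90890,0.05648,-0.26838,0.16846,0.38743,3.60577,10.20709,-4.17082
41,1.39933,-1.39080,0.65333,0.30344,-0.88034,0.03779,-0.27191,0.16697,0.38243,3.61075,10.22912,-4.16400
42,1.40382,-1.40378,0.65377,0.29409,-0.85157,0.02044,-0.27526,0.16550,0.37762,3.61363,10.24551,-4.15547
43,1.40816,-1.41634,0.65397,0.28524,-0.82257,0.00478,-0.27843,0.16402,0.37301,3.61460,10.25665,-4.14591
44,1.41238,-1.42845,0.65394,0.27685,-0.79334,-0.00895,-0.28143,0.16256,0.36859,3.61384,10.26294,-4.13586
45,1.41647,-1.44013,0.65372,0.26884,-0.76428,-0.02152,-0.28426,0.16110,0.36437,3.61159,10.26506,-4.12480
46,1.42044,-1.45138,0.65331,0.26112,-0.73578,-0.03371,-0.28694,0.15966,0.36034,3.60805,10.26364,-4.11219
47,1.42430,-1.46220,0.65272,0.25363,-0.70795,-0.04561,-0.28947,0.15823,0.35650,3.60342,10.25908,-4.09814
48,1.42805,-1.47262,0.65196,0.24636,-0.68076,-0.05711,-0.29186,0.15682,0.35284,3.59786,10.25170,-4.08297
49,1.43170,-1.48262,0.65102,0.23929,-0.65421,-0.06808,-0.29412,0.15543,0.34938,3.59152,10.24182,-4.06703
50,1.43523,-1.49224,0.64993,0.23241,-0.62832,-0.07845,-0.29625,0.15406,0.34609,3.58454,10.22974,-4.05056
51,1.43867,-1.50147,0.64868,0.22570,-0.60311,-0.08820,-0.29826,0.15271,0.34298,,,
# any joint saturated: no


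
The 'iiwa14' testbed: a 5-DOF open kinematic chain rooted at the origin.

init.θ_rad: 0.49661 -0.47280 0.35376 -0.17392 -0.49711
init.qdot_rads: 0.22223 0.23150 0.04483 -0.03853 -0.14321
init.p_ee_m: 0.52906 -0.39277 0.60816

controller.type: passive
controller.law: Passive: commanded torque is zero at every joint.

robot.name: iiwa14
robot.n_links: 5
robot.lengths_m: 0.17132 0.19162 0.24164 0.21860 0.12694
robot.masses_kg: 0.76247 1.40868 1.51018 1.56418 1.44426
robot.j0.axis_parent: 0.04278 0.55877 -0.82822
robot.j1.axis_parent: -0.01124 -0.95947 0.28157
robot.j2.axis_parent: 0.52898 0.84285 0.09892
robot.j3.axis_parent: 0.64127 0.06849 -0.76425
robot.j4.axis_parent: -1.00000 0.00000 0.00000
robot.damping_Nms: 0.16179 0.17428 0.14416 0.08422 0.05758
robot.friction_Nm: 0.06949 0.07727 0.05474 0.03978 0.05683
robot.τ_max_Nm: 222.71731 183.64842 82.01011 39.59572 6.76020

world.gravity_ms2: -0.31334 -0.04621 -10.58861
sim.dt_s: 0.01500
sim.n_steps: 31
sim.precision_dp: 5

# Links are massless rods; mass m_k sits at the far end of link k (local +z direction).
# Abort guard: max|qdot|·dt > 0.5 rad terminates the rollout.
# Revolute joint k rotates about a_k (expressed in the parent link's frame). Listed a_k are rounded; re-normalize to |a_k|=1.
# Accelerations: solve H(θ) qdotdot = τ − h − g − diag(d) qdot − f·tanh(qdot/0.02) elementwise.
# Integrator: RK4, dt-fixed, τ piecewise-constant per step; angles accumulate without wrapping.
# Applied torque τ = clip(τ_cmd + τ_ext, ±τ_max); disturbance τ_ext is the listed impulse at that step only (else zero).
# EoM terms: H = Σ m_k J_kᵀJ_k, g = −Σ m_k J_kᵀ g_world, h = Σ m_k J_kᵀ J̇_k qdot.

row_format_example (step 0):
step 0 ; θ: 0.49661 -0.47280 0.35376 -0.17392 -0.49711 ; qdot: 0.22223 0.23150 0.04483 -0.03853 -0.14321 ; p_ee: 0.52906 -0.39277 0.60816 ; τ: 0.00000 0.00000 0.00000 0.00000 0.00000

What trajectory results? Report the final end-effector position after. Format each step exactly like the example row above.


step 1 ; θ: 0.49795 -0.47224 0.35450 -0.17257 -0.50141 ; qdot: -0.02948 -0.14073 0.06532 0.17077 -0.45191 ; p_ee: 0.52835 -0.39404 0.60751 ; τ: 0.00000 0.00000 0.00000 0.00000 0.00000
step 2 ; θ: 0.49599 -0.47675 0.35588 -0.16945 -0.51080 ; qdot: -0.22863 -0.45904 0.11933 0.24265 -0.79490 ; p_ee: 0.52828 -0.39612 0.60451 ; τ: 0.00000 0.00000 0.00000 0.00000 0.00000
step 3 ; θ: 0.49117 -0.48597 0.35808 -0.16532 -0.52510 ; qdot: -0.41200 -0.76910 0.17357 0.30766 -1.10728 ; p_ee: 0.52885 -0.39899 0.59919 ; τ: 0.00000 0.00000 0.00000 0.00000 0.00000
step 4 ; θ: 0.48373 -0.49980 0.36107 -0.16023 -0.54383 ; qdot: -0.57681 -1.07312 0.22365 0.37104 -1.38350 ; p_ee: 0.53003 -0.40261 0.59153 ; τ: 0.00000 0.00000 0.00000 0.00000 0.00000
step 5 ; θ: 0.47397 -0.51815 0.36475 -0.15419 -0.56641 ; qdot: -0.72061 -1.37329 0.26580 0.43449 -1.61946 ; p_ee: 0.53177 -0.40689 0.58153 ; τ: 0.00000 0.00000 0.00000 0.00000 0.00000
step 6 ; θ: 0.46222 -0.54099 0.36898 -0.14720 -0.59220 ; qdot: -0.84150 -1.67204 0.29648 0.49676 -1.81208 ; p_ee: 0.53401 -0.41177 0.56917 ; τ: 0.00000 0.00000 0.00000 0.00000 0.00000
step 7 ; θ: 0.44885 -0.56831 0.37357 -0.13931 -0.62054 ; qdot: -0.93807 -1.97220 0.31198 0.55406 -1.95924 ; p_ee: 0.53669 -0.41716 0.55447 ; τ: 0.00000 0.00000 0.00000 0.00000 0.00000
step 8 ; θ: 0.43421 -0.60018 0.37824 -0.13063 -0.65074 ; qdot: -1.00929 -2.27702 0.30800 0.60065 -2.05978 ; p_ee: 0.53974 -0.42295 0.53740 ; τ: 0.00000 0.00000 0.00000 0.00000 0.00000
step 9 ; θ: 0.41870 -0.63667 0.38268 -0.12138 -0.68210 ; qdot: -1.05439 -2.59025 0.27910 0.62953 -2.11344 ; p_ee: 0.54309 -0.42903 0.51798 ; τ: 0.00000 0.00000 0.00000 0.00000 0.00000
step 10 ; θ: 0.40271 -0.67795 0.38646 -0.11187 -0.71392 ; qdot: -1.07272 -2.91609 0.21833 0.63336 -2.12079 ; p_ee: 0.54668 -0.43532 0.49623 ; τ: 0.00000 0.00000 0.00000 0.00000 0.00000
step 11 ; θ: 0.38665 -0.72424 0.38903 -0.10254 -0.74550 ; qdot: -1.06352 -3.25903 0.11679 0.60539 -2.08296 ; p_ee: 0.55046 -0.44170 0.47216 ; τ: 0.00000 0.00000 0.00000 0.00000 0.00000
step 12 ; θ: 0.37095 -0.77582 0.38970 -0.09390 -0.77618 ; qdot: -1.02615 -3.62085 -0.03198 0.53672 -1.99954 ; p_ee: 0.55436 -0.44809 0.44580 ; τ: 0.00000 0.00000 0.00000 0.00000 0.00000
step 13 ; θ: 0.35600 -0.83292 0.38787 -0.08672 -0.80521 ; qdot: -0.96126 -3.99628 -0.22471 0.41391 -1.86262 ; p_ee: 0.55837 -0.45439 0.41716 ; τ: 0.00000 0.00000 0.00000 0.00000 0.00000
step 14 ; θ: 0.34227 -0.89587 0.38255 -0.08165 -0.83183 ; qdot: -0.86314 -4.40190 -0.50041 0.25754 -1.67944 ; p_ee: 0.56246 -0.46054 0.38625 ; τ: 0.00000 0.00000 0.00000 0.00000 0.00000
step 15 ; θ: 0.33030 -0.96513 0.37235 -0.07914 -0.85535 ; qdot: -0.72586 -4.83816 -0.87737 0.07280 -1.44813 ; p_ee: 0.56661 -0.46645 0.35311 ; τ: 0.00000 0.00000 0.00000 0.00000 0.00000
step 16 ; θ: 0.32069 -1.04121 0.35558 -0.07931 -0.87485 ; qdot: -0.54897 -5.31307 -1.38342 -0.08428 -1.13303 ; p_ee: 0.57081 -0.47207 0.31777 ; τ: 0.00000 0.00000 0.00000 0.00000 0.00000
step 17 ; θ: 0.31414 -1.12464 0.33011 -0.08156 -0.88898 ; qdot: -0.31213 -5.81255 -2.03916 -0.21550 -0.74088 ; p_ee: 0.57503 -0.47732 0.28027 ; τ: 0.00000 0.00000 0.00000 0.00000 0.00000
step 18 ; θ: 0.31178 -1.21558 0.29355 -0.08568 -0.89671 ; qdot: 0.01359 -6.31204 -2.86505 -0.32415 -0.27148 ; p_ee: 0.57926 -0.48211 0.24063 ; τ: 0.00000 0.00000 0.00000 0.00000 0.00000
step 19 ; θ: 0.31514 -1.31388 0.24317 -0.09104 -0.89678 ; qdot: 0.46119 -6.78611 -3.88986 -0.38919 0.25995 ; p_ee: 0.58345 -0.48630 0.19881 ; τ: 0.00000 0.00000 0.00000 0.00000 0.00000
step 20 ; θ: 0.32653 -1.41882 0.17567 -0.09709 -0.88846 ; qdot: 1.09079 -7.19104 -5.14893 -0.39838 0.88836 ; p_ee: 0.58746 -0.48964 0.15477 ; τ: 0.00000 0.00000 0.00000 0.00000 0.00000
step 21 ; θ: 0.34901 -1.52902 0.08749 -0.10232 -0.86864 ; qdot: 1.95095 -7.47626 -6.64740 -0.27446 1.81750 ; p_ee: 0.59116 -0.49183 0.10844 ; τ: 0.00000 0.00000 0.00000 0.00000 0.00000
step 22 ; θ: 0.38651 -1.64217 -0.02481 -0.10465 -0.83160 ; qdot: 3.09991 -7.57245 -8.35126 -0.02250 3.21471 ; p_ee: 0.59432 -0.49237 0.05970 ; τ: 0.00000 0.00000 0.00000 0.00000 0.00000
step 23 ; θ: 0.44356 -1.75476 -0.16322 -0.10315 -0.76894 ; qdot: 4.54935 -7.38518 -10.07774 0.19948 5.26858 ; p_ee: 0.59646 -0.49045 0.00834 ; τ: 0.00000 0.00000 0.00000 0.00000 0.00000
step 24 ; θ: 0.52361 -1.86203 -0.32501 -0.09984 -0.66910 ; qdot: 6.11061 -6.85702 -11.35849 0.16144 8.18092 ; p_ee: 0.59655 -0.48478 -0.04593 ; τ: 0.00000 0.00000 0.00000 0.00000 0.00000
step 25 ; θ: 0.62494 -1.95881 -0.49748 -0.10191 -0.52050 ; qdot: 7.28109 -6.00015 -11.34550 -0.61068 11.63973 ; p_ee: 0.59256 -0.47352 -0.10315 ; τ: 0.00000 0.00000 0.00000 0.00000 0.00000
step 26 ; θ: 0.73681 -2.04106 -0.65469 -0.12545 -0.32419 ; qdot: 7.42727 -4.96064 -9.24617 -2.79922 14.24597 ; p_ee: 0.58134 -0.45485 -0.16235 ; τ: 0.00000 0.00000 0.00000 0.00000 0.00000
step 27 ; θ: 0.84082 -2.10854 -0.76432 -0.19351 -0.10499 ; qdot: 6.20912 -4.11138 -5.08683 -6.42082 14.60447 ; p_ee: 0.55990 -0.42838 -0.22063 ; τ: 0.00000 0.00000 0.00000 0.00000 0.00000
step 28 ; θ: 0.91642 -2.16798 -0.80145 -0.31732 0.10581 ; qdot: 3.68944 -3.96673 0.18514 -9.81534 13.41456 ; p_ee: 0.52760 -0.39629 -0.27354 ; τ: 0.00000 0.00000 0.00000 0.00000 0.00000
step 29 ; θ: 0.94829 -2.23239 -0.76310 -0.47227 0.29924 ; qdot: 0.57472 -4.74545 4.57532 -10.17518 12.47689 ; p_ee: 0.48617 -0.36265 -0.31743 ; τ: 0.00000 0.00000 0.00000 0.00000 0.00000
step 30 ; θ: 0.93890 -2.31199 -0.68059 -0.60256 0.48087 ; qdot: -1.57010 -5.84294 5.90617 -6.81360 11.60878 ; p_ee: 0.43765 -0.33156 -0.35255 ; τ: 0.00000 0.00000 0.00000 0.00000 0.00000
step 31 ; θ: 0.90902 -2.40561 -0.59777 -0.67364 0.64019 ; qdot: -2.21597 -6.56607 4.92140 -2.76770 9.37950 ; p_ee: 0.38348 -0.30436 -0.38323
final p_ee position (m): 0.38348 -0.30436 -0.38323


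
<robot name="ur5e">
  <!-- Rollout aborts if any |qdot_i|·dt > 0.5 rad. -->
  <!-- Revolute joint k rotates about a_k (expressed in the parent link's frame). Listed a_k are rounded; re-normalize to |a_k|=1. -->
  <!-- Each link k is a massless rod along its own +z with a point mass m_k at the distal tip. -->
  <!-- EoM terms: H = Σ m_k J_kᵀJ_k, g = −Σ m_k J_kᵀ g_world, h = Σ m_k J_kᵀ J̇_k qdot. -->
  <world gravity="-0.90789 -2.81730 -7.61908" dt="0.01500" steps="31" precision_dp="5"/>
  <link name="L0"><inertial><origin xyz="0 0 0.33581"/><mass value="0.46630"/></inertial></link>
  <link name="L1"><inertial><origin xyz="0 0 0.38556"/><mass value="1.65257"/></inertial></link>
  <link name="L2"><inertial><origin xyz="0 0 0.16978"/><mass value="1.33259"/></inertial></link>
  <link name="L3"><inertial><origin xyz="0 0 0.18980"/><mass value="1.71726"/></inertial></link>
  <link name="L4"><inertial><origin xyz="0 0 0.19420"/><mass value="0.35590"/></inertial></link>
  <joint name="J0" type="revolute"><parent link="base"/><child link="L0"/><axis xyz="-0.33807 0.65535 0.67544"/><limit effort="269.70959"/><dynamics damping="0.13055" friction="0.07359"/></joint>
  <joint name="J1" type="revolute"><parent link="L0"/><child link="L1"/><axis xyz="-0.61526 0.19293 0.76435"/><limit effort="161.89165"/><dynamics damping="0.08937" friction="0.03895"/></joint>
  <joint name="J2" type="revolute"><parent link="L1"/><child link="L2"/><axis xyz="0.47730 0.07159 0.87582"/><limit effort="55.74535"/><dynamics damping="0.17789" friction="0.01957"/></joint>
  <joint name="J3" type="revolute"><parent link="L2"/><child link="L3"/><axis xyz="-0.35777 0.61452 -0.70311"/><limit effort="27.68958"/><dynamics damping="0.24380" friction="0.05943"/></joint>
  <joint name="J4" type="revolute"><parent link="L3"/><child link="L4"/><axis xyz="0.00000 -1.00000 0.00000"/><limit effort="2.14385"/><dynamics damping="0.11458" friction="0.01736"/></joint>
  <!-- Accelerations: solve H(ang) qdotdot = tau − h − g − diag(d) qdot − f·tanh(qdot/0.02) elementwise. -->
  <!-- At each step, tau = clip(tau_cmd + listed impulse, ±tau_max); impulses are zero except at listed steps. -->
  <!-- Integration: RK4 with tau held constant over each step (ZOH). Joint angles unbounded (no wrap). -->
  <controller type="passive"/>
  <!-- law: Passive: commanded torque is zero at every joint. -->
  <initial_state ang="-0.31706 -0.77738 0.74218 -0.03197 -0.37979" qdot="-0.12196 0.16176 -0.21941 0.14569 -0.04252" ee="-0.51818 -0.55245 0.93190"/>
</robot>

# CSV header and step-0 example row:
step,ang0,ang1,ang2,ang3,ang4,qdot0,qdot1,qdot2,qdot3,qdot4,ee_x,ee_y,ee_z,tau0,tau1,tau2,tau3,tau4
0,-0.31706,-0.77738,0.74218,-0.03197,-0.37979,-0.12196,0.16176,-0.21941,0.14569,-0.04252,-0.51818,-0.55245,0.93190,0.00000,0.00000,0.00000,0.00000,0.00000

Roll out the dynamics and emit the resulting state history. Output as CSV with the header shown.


step,ang0,ang1,ang2,ang3,ang4,qdot0,qdot1,qdot2,qdot3,qdot4,ee_x,ee_y,ee_z,tau0,tau1,tau2,tau3,tau4
1,-0.31759,-0.77933,0.73949,-0.02615,-0.38068,0.04315,-0.40069,-0.12693,0.59686,-0.09102,-0.51859,-0.55218,0.93193,0.00000,0.00000,0.00000,0.00000,0.00000
2,-0.31590,-0.78904,0.73860,-0.01470,-0.38277,0.18135,-0.89040,0.00893,0.91389,-0.19520,-0.51924,-0.55325,0.93001,0.00000,0.00000,0.00000,0.00000,0.00000
3,-0.31216,-0.80596,0.73977,0.00095,-0.38664,0.31654,-1.36112,0.15290,1.16410,-0.32135,-0.52016,-0.55562,0.92607,0.00000,0.00000,0.00000,0.00000,0.00000
4,-0.30645,-0.82973,0.74342,0.02002,-0.39237,0.44313,-1.80314,0.34232,1.37332,-0.43921,-0.52137,-0.55923,0.92000,0.00000,0.00000,0.00000,0.00000,0.00000
5,-0.29891,-0.85990,0.75037,0.04202,-0.39972,0.55955,-2.21360,0.59736,1.55590,-0.53693,-0.52290,-0.56401,0.91170,0.00000,0.00000,0.00000,0.00000,0.00000
6,-0.28973,-0.89594,0.76177,0.06659,-0.40835,0.66229,-2.58501,0.93957,1.71635,-0.61012,-0.52478,-0.56982,0.90109,0.00000,0.00000,0.00000,0.00000,0.00000
7,-0.27914,-0.93720,0.77910,0.09338,-0.41790,0.74592,-2.90628,1.39048,1.85134,-0.65989,-0.52702,-0.57651,0.88811,0.00000,0.00000,0.00000,0.00000,0.00000
8,-0.26748,-0.98282,0.80412,0.12196,-0.42806,0.80400,-3.16553,1.96689,1.95121,-0.69243,-0.52964,-0.58383,0.87274,0.00000,0.00000,0.00000,0.00000,0.00000
9,-0.25518,-1.03181,0.83877,0.15167,-0.43864,0.83028,-3.35384,2.67501,2.00140,-0.71886,-0.53265,-0.59152,0.85507,0.00000,0.00000,0.00000,0.00000,0.00000
10,-0.24275,-1.08307,0.88498,0.18166,-0.44967,0.81993,-3.46830,3.50580,1.98429,-0.75441,-0.53608,-0.59925,0.83525,0.00000,0.00000,0.00000,0.00000,0.00000
11,-0.23078,-1.13551,0.94443,0.21078,-0.46140,0.77023,-3.51319,4.43378,1.88123,-0.81655,-0.53996,-0.60669,0.81351,0.00000,0.00000,0.00000,0.00000,0.00000
12,-0.21985,-1.18817,1.01829,0.23759,-0.47438,0.68050,-3.49850,5.41960,1.67454,-0.92210,-0.54439,-0.61349,0.79017,0.00000,0.00000,0.00000,0.00000,0.00000
13,-0.21056,-1.24023,1.10706,0.26042,-0.48934,0.55160,-3.43695,6.41476,1.34882,-1.08392,-0.54948,-0.61936,0.76553,0.00000,0.00000,0.00000,0.00000,0.00000
14,-0.20349,-1.29110,1.21051,0.27740,-0.50720,0.38528,-3.34073,7.36546,0.89125,-1.30785,-0.55547,-0.62401,0.73990,0.00000,0.00000,0.00000,0.00000,0.00000
15,-0.19917,-1.34033,1.32752,0.28646,-0.52887,0.18388,-3.21929,8.21383,0.29149,-1.59010,-0.56265,-0.62720,0.71345,0.00000,0.00000,0.00000,0.00000,0.00000
16,-0.19810,-1.38772,1.45628,0.28594,-0.55478,-0.04199,-3.10578,8.92983,-0.35695,-1.85256,-0.57139,-0.62875,0.68627,0.00000,0.00000,0.00000,0.00000,0.00000
17,-0.20054,-1.43347,1.59442,0.27497,-0.58462,-0.28962,-2.98878,9.44797,-1.14188,-2.13504,-0.58206,-0.62852,0.65818,0.00000,0.00000,0.00000,0.00000,0.00000
18,-0.20693,-1.47723,1.73825,0.25074,-0.61889,-0.56643,-2.84062,9.67376,-2.11781,-2.43137,-0.59495,-0.62644,0.62882,0.00000,0.00000,0.00000,0.00000,0.00000
19,-0.21765,-1.51855,1.88281,0.21074,-0.65725,-0.86689,-2.66221,9.53617,-3.23440,-2.66802,-0.61012,-0.62257,0.59754,0.00000,0.00000,0.00000,0.00000,0.00000
20,-0.23303,-1.55694,2.02236,0.15340,-0.69823,-1.18667,-2.45067,9.00519,-4.41647,-2.76932,-0.62726,-0.61709,0.56356,0.00000,0.00000,0.00000,0.00000,0.00000
21,-0.25333,-1.59188,2.15114,0.07841,-0.73930,-1.52264,-2.20132,8.11074,-5.57069,-2.67239,-0.64563,-0.61033,0.52620,0.00000,0.00000,0.00000,0.00000,0.00000
22,-0.27878,-1.62277,2.26428,-0.01308,-0.77719,-1.87215,-1.90874,6.93470,-6.60369,-2.34154,-0.66412,-0.60269,0.48507,0.00000,0.00000,0.00000,0.00000,0.00000
23,-0.30955,-1.64891,2.35833,-0.11866,-0.80832,-2.23174,-1.56782,5.58261,-7.43656,-1.77234,-0.68144,-0.59456,0.44030,0.00000,0.00000,0.00000,0.00000,0.00000
24,-0.34575,-1.66956,2.43143,-0.23484,-0.82925,-2.59604,-1.17641,4.16013,-8.00817,-0.98620,-0.69643,-0.58622,0.39253,0.00000,0.00000,0.00000,0.00000,0.00000
25,-0.38741,-1.68397,2.48329,-0.35736,-0.83700,-2.95797,-0.73835,2.76352,-8.27619,-0.02437,-0.70821,-0.57785,0.34280,0.00000,0.00000,0.00000,0.00000,0.00000
26,-0.43445,-1.69149,2.51482,-0.48162,-0.82966,-3.31257,-0.25810,1.46129,-8.24185,1.01121,-0.71634,-0.56940,0.29241,0.00000,0.00000,0.00000,0.00000,0.00000
27,-0.48669,-1.69166,2.52808,-0.60295,-0.80628,-3.64848,0.23510,0.34483,-7.88242,2.11312,-0.72088,-0.56068,0.24269,0.00000,0.00000,0.00000,0.00000,0.00000
28,-0.54377,-1.68455,2.52650,-0.71654,-0.76620,-3.95938,0.71260,-0.51928,-7.22110,3.22223,-0.72230,-0.55144,0.19476,0.00000,0.00000,0.00000,0.00000,0.00000
29,-0.60542,-1.67019,2.51336,-0.81864,-0.71011,-4.25915,1.20531,-1.20442,-6.36552,4.23602,-0.72134,-0.54137,0.14953,0.00000,0.00000,0.00000,0.00000,0.00000
30,-0.67151,-1.64833,2.49122,-0.90683,-0.63982,-4.55044,1.71068,-1.72052,-5.37676,5.11127,-0.71893,-0.53015,0.10754,0.00000,0.00000,0.00000,0.00000,0.00000
31,-0.74189,-1.61885,2.46256,-0.97955,-0.55760,-4.83252,2.21944,-2.07404,-4.30916,5.82199,-0.71607,-0.51747,0.06902,,,,,


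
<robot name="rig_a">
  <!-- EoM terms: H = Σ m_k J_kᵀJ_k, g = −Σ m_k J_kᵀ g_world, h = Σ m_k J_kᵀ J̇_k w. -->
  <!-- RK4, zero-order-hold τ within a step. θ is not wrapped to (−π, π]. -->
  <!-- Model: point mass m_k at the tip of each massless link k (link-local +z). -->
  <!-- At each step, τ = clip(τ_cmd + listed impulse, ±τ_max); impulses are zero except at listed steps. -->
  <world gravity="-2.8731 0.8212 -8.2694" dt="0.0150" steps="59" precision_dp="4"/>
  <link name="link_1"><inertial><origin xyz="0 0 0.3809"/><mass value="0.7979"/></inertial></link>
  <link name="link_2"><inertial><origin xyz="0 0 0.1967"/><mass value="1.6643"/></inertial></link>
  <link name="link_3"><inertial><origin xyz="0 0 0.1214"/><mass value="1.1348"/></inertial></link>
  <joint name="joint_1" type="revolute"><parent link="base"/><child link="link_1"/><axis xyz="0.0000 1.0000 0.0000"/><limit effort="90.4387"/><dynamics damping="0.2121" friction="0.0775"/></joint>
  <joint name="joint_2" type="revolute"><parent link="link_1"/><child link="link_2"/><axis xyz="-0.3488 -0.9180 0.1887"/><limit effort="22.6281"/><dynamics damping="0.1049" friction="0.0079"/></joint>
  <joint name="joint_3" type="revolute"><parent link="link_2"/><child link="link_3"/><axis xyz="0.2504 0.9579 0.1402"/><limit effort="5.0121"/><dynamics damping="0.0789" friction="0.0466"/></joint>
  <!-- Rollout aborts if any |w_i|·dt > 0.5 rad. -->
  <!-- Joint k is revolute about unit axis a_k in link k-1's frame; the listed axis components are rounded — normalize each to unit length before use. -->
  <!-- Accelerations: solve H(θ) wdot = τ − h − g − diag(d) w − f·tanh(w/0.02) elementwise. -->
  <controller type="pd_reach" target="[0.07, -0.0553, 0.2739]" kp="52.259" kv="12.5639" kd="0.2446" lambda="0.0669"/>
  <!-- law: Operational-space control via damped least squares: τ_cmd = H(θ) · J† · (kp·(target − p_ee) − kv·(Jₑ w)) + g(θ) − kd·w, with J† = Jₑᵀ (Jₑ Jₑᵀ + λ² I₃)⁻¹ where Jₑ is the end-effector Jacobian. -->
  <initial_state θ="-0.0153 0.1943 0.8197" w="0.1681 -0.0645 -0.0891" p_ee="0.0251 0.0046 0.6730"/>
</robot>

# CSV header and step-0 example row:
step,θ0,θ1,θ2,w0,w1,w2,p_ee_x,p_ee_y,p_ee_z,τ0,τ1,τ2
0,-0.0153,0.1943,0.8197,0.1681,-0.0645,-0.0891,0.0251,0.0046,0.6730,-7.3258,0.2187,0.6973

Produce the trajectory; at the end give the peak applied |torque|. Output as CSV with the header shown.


step,θ0,θ1,θ2,w0,w1,w2,p_ee_x,p_ee_y,p_ee_z,τ0,τ1,τ2
1,-0.0158,0.1913,0.8348,-0.2301,-0.3468,2.0289,0.0271,0.0042,0.6719,-6.0018,0.1478,0.0767
2,-0.0218,0.1830,0.8721,-0.5711,-0.7697,2.9150,0.0288,0.0029,0.6691,-3.9239,-0.1847,-0.1269
3,-0.0324,0.1684,0.9188,-0.8445,-1.1774,3.3053,0.0299,0.0009,0.6653,-1.6274,-0.6167,-0.1801
4,-0.0466,0.1481,0.9696,-1.0534,-1.5278,3.4713,0.0302,-0.0017,0.6607,0.6514,-1.0661,-0.1837
5,-0.0636,0.1231,1.0221,-1.2048,-1.8161,3.5230,0.0298,-0.0047,0.6555,2.7914,-1.4865,-0.1792
6,-0.0824,0.0942,1.0748,-1.3064,-2.0484,3.5094,0.0289,-0.0080,0.6497,4.7245,-1.8508,-0.1838
7,-0.1024,0.0621,1.1270,-1.3660,-2.2335,3.4554,0.0276,-0.0115,0.6433,6.4140,-2.1444,-0.2041
8,-0.1231,0.0275,1.1782,-1.3906,-2.3799,3.3751,0.0260,-0.0151,0.6364,7.8459,-2.3613,-0.2411
9,-0.1439,-0.0090,1.2281,-1.3868,-2.4956,3.2773,0.0244,-0.0187,0.6290,9.0226,-2.5016,-0.2931
10,-0.1645,-0.0470,1.2764,-1.3603,-2.5870,3.1677,0.0227,-0.0224,0.6212,9.9575,-2.5693,-0.3572
11,-0.1845,-0.0863,1.3229,-1.3159,-2.6594,3.0498,0.0212,-0.0259,0.6129,10.6704,-2.5706,-0.4297
12,-0.2038,-0.1266,1.3677,-1.2578,-2.7170,2.9261,0.0199,-0.0294,0.6044,11.1843,-2.5130,-0.5072
13,-0.2221,-0.1676,1.4106,-1.1895,-2.7628,2.7982,0.0188,-0.0327,0.5956,11.5229,-2.4044,-0.5861
14,-0.2394,-0.2093,1.4516,-1.1136,-2.7988,2.6673,0.0180,-0.0359,0.5867,11.7092,-2.2525,-0.6636
15,-0.2555,-0.2514,1.4905,-1.0325,-2.8265,2.5344,0.0175,-0.0389,0.5775,11.7645,-2.0644,-0.7372
16,-0.2703,-0.2939,1.5275,-0.9480,-2.8466,2.4004,0.0173,-0.0417,0.5683,11.7084,-1.8468,-0.8051
17,-0.2839,-0.3366,1.5625,-0.8616,-2.8596,2.2662,0.0175,-0.0444,0.5589,11.5585,-1.6057,-0.8657
18,-0.2961,-0.3795,1.5955,-0.7744,-2.8657,2.1325,0.0180,-0.0470,0.5496,11.3303,-1.3465,-0.9181
19,-0.3071,-0.4224,1.6265,-0.6876,-2.8651,2.0002,0.0188,-0.0493,0.5402,11.0381,-1.0738,-0.9617
20,-0.3167,-0.4652,1.6556,-0.6018,-2.8579,1.8702,0.0199,-0.0516,0.5309,10.6942,-0.7919,-0.9963
21,-0.3251,-0.5079,1.6827,-0.5179,-2.8439,1.7430,0.0213,-0.0536,0.5217,10.3100,-0.5046,-1.0218
22,-0.3322,-0.5504,1.7079,-0.4364,-2.8235,1.6196,0.0229,-0.0555,0.5125,9.8954,-0.2149,-1.0387
23,-0.3382,-0.5925,1.7314,-0.3577,-2.7968,1.5003,0.0247,-0.0573,0.5035,9.4595,0.0740,-1.0474
24,-0.3430,-0.6341,1.7530,-0.2824,-2.7639,1.3858,0.0267,-0.0589,0.4946,9.0102,0.3599,-1.0483
25,-0.3467,-0.6752,1.7730,-0.2106,-2.7253,1.2765,0.0288,-0.0604,0.4858,8.5547,0.6406,-1.0424
26,-0.3493,-0.7157,1.7915,-0.1428,-2.6813,1.1728,0.0311,-0.0617,0.4772,8.0989,0.9141,-1.0302
27,-0.3509,-0.7555,1.8084,-0.0791,-2.6323,1.0748,0.0335,-0.0630,0.4688,7.6484,1.1790,-1.0126
28,-0.3517,-0.7946,1.8239,-0.0198,-2.5791,0.9823,0.0359,-0.0641,0.4605,7.2082,1.4341,-0.9901
29,-0.3516,-0.8328,1.8379,0.0318,-2.5276,0.8875,0.0384,-0.0651,0.4525,6.7954,1.6796,-0.9621
30,-0.3507,-0.8703,1.8506,0.0779,-2.4736,0.7982,0.0410,-0.0661,0.4446,6.4061,1.9141,-0.9313
31,-0.3492,-0.9069,1.8621,0.1207,-2.4141,0.7193,0.0435,-0.0669,0.4369,6.0340,2.1360,-0.8993
32,-0.3471,-0.9426,1.8724,0.1597,-2.3503,0.6485,0.0459,-0.0677,0.4294,5.6806,2.3452,-0.8659
33,-0.3445,-0.9773,1.8817,0.1949,-2.2835,0.5845,0.0484,-0.0684,0.4221,5.3468,2.5415,-0.8314
34,-0.3413,-1.0110,1.8901,0.2263,-2.2144,0.5263,0.0508,-0.0690,0.4150,5.0335,2.7250,-0.7960
35,-0.3377,-1.0436,1.8976,0.2538,-2.1438,0.4734,0.0531,-0.0695,0.4081,4.7411,2.8959,-0.7601
36,-0.3337,-1.0752,1.9044,0.2776,-2.0721,0.4255,0.0553,-0.0699,0.4015,4.4694,3.0544,-0.7240
37,-0.3294,-1.1057,1.9105,0.2978,-1.9999,0.3821,0.0574,-0.0703,0.3950,4.2183,3.2008,-0.6879
38,-0.3248,-1.1352,1.9160,0.3144,-1.9276,0.3430,0.0594,-0.0707,0.3888,3.9872,3.3356,-0.6522
39,-0.3200,-1.1635,1.9209,0.3278,-1.8556,0.3077,0.0614,-0.0710,0.3828,3.7752,3.4594,-0.6170
40,-0.3150,-1.1908,1.9254,0.3381,-1.7842,0.2760,0.0632,-0.0712,0.3770,3.5817,3.5725,-0.5826
41,-0.3098,-1.2170,1.9293,0.3455,-1.7137,0.2477,0.0649,-0.0714,0.3715,3.4055,3.6757,-0.5490
42,-0.3046,-1.2421,1.9329,0.3502,-1.6443,0.2224,0.0665,-0.0715,0.3662,3.2456,3.7695,-0.5164
43,-0.2993,-1.2663,1.9361,0.3525,-1.5763,0.1998,0.0680,-0.0716,0.3611,3.1010,3.8546,-0.4849
44,-0.2940,-1.2894,1.9390,0.3526,-1.5097,0.1797,0.0693,-0.0717,0.3562,2.9707,3.9314,-0.4546
45,-0.2888,-1.3115,1.9416,0.3506,-1.4447,0.1619,0.0706,-0.0717,0.3515,2.8534,4.0006,-0.4254
46,-0.2835,-1.3327,1.9439,0.3469,-1.3815,0.1461,0.0718,-0.0717,0.3470,2.7482,4.0629,-0.3973
47,-0.2784,-1.3530,1.9461,0.3415,-1.3201,0.1322,0.0729,-0.0717,0.3427,2.6542,4.1187,-0.3705
48,-0.2733,-1.3723,1.9480,0.3349,-1.2605,0.1199,0.0738,-0.0717,0.3387,2.5703,4.1685,-0.3449
49,-0.2683,-1.3908,1.9497,0.3270,-1.2029,0.1090,0.0747,-0.0716,0.3348,2.4957,4.2129,-0.3204
50,-0.2635,-1.4084,1.9513,0.3181,-1.1472,0.0995,0.0755,-0.0715,0.3311,2.4295,4.2524,-0.2971
51,-0.2588,-1.4252,1.9528,0.3084,-1.0934,0.0911,0.0762,-0.0714,0.3276,2.3710,4.2874,-0.2749
52,-0.2542,-1.4412,1.9541,0.2980,-1.0415,0.0838,0.0768,-0.0713,0.3243,2.3195,4.3183,-0.2538
53,-0.2498,-1.4564,1.9554,0.2871,-0.9916,0.0774,0.0774,-0.0712,0.3211,2.2742,4.3456,-0.2338
54,-0.2456,-1.4709,1.9565,0.2758,-0.9436,0.0717,0.0778,-0.0711,0.3181,2.2346,4.3695,-0.2148
55,-0.2416,-1.4847,1.9576,0.2642,-0.8975,0.0668,0.0783,-0.0710,0.3153,2.2000,4.3903,-0.1967
56,-0.2377,-1.4979,1.9586,0.2525,-0.8532,0.0626,0.0786,-0.0709,0.3126,2.1701,4.4085,-0.1796
57,-0.2340,-1.5103,1.9595,0.2407,-0.8108,0.0589,0.0789,-0.0707,0.3100,2.1442,4.4243,-0.1635
58,-0.2305,-1.5222,1.9604,0.2289,-0.7701,0.0557,0.0792,-0.0706,0.3076,2.1221,4.4379,-0.1482
59,-0.2271,-1.5334,1.9612,0.2172,-0.7311,0.0529,0.0794,-0.0704,0.3054,,,
# max |τ| (N·m): 11.7645


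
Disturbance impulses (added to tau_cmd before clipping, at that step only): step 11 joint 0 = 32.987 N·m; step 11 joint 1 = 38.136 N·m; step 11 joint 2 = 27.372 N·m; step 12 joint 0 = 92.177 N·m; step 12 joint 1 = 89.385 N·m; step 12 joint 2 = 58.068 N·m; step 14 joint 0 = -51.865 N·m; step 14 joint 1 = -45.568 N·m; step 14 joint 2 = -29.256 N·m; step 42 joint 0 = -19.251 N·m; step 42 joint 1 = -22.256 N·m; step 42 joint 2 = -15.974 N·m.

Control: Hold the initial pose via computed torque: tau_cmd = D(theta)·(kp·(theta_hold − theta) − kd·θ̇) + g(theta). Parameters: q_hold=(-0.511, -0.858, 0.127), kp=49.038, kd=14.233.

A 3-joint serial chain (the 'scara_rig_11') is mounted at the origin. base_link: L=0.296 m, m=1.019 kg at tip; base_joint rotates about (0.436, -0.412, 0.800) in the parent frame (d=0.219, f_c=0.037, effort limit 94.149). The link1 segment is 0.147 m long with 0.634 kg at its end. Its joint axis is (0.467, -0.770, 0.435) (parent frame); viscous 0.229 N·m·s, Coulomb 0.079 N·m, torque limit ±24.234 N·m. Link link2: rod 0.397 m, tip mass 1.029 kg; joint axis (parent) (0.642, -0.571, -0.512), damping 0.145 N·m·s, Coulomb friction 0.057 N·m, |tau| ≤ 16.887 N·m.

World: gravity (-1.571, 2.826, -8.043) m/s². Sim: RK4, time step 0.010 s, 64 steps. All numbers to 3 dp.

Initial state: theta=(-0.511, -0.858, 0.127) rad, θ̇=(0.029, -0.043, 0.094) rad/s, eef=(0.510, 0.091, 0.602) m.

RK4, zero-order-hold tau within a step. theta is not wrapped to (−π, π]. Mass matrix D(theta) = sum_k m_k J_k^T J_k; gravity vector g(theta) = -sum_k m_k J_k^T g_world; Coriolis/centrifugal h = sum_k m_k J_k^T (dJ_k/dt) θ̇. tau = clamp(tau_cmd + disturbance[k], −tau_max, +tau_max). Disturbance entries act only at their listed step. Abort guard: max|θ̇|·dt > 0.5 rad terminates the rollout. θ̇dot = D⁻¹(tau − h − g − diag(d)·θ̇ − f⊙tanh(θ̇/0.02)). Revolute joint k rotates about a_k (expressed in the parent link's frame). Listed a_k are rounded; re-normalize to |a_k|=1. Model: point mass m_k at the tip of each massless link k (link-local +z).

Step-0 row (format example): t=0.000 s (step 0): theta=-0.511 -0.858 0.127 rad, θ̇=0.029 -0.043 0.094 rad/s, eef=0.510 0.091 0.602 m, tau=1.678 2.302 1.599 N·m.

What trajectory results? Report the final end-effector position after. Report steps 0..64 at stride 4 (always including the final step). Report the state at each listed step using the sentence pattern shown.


t=0.040 s (step 4): theta=-0.511 -0.857 0.128 rad, θ̇=0.010 0.003 0.013 rad/s, eef=0.510 0.091 0.603 m, tau=1.748 2.369 1.652 N·m.
t=0.080 s (step 8): theta=-0.510 -0.857 0.127 rad, θ̇=0.005 -0.001 0.007 rad/s, eef=0.510 0.091 0.603 m, tau=1.789 2.410 1.681 N·m.
t=0.120 s (step 12): theta=-0.498 -0.868 0.135 rad, θ̇=2.422 -2.219 1.434 rad/s, eef=0.507 0.091 0.604 m, tau=89.249 24.234 16.887 N·m.
t=0.160 s (step 16): theta=-0.201 -1.089 0.150 rad, θ̇=2.206 0.187 -2.465 rad/s, eef=0.470 0.103 0.598 m, tau=-3.154 0.845 1.082 N·m.
t=0.200 s (step 20): theta=-0.150 -1.088 0.098 rad, θ̇=0.556 0.026 -0.549 rad/s, eef=0.463 0.109 0.596 m, tau=-1.057 1.786 1.537 N·m.
t=0.240 s (step 24): theta=-0.145 -1.086 0.092 rad, θ̇=-0.224 0.123 0.057 rad/s, eef=0.462 0.110 0.596 m, tau=0.167 2.349 1.761 N·m.
t=0.280 s (step 28): theta=-0.162 -1.078 0.097 rad, θ̇=-0.567 0.241 0.178 rad/s, eef=0.464 0.108 0.597 m, tau=0.868 2.692 1.919 N·m.
t=0.320 s (step 32): theta=-0.187 -1.068 0.105 rad, θ̇=-0.692 0.265 0.235 rad/s, eef=0.468 0.106 0.597 m, tau=1.280 2.891 2.006 N·m.
t=0.360 s (step 36): theta=-0.215 -1.057 0.115 rad, θ̇=-0.710 0.261 0.242 rad/s, eef=0.473 0.104 0.597 m, tau=1.519 2.994 2.046 N·m.
t=0.400 s (step 40): theta=-0.243 -1.047 0.124 rad, θ̇=-0.676 0.246 0.225 rad/s, eef=0.477 0.102 0.597 m, tau=1.655 3.037 2.056 N·m.
t=0.440 s (step 44): theta=-0.271 -1.038 0.116 rad, θ̇=-0.725 0.103 -0.613 rad/s, eef=0.485 0.099 0.591 m, tau=4.200 5.922 4.084 N·m.
t=0.480 s (step 48): theta=-0.298 -1.037 0.107 rad, θ̇=-0.628 0.033 -0.004 rad/s, eef=0.495 0.095 0.582 m, tau=3.278 4.783 3.269 N·m.
t=0.520 s (step 52): theta=-0.321 -1.034 0.110 rad, θ̇=-0.532 0.135 0.093 rad/s, eef=0.501 0.093 0.579 m, tau=2.677 4.059 2.780 N·m.
t=0.560 s (step 56): theta=-0.340 -1.027 0.115 rad, θ̇=-0.447 0.178 0.144 rad/s, eef=0.505 0.091 0.578 m, tau=2.292 3.587 2.457 N·m.
t=0.600 s (step 60): theta=-0.357 -1.020 0.121 rad, θ̇=-0.377 0.193 0.163 rad/s, eef=0.507 0.089 0.578 m, tau=2.049 3.278 2.241 N·m.
t=0.640 s (step 64): theta=-0.371 -1.012 0.127 rad, θ̇=-0.321 0.194 0.162 rad/s, eef=0.508 0.088 0.580 m.
final eef position (m): 0.508 0.088 0.580


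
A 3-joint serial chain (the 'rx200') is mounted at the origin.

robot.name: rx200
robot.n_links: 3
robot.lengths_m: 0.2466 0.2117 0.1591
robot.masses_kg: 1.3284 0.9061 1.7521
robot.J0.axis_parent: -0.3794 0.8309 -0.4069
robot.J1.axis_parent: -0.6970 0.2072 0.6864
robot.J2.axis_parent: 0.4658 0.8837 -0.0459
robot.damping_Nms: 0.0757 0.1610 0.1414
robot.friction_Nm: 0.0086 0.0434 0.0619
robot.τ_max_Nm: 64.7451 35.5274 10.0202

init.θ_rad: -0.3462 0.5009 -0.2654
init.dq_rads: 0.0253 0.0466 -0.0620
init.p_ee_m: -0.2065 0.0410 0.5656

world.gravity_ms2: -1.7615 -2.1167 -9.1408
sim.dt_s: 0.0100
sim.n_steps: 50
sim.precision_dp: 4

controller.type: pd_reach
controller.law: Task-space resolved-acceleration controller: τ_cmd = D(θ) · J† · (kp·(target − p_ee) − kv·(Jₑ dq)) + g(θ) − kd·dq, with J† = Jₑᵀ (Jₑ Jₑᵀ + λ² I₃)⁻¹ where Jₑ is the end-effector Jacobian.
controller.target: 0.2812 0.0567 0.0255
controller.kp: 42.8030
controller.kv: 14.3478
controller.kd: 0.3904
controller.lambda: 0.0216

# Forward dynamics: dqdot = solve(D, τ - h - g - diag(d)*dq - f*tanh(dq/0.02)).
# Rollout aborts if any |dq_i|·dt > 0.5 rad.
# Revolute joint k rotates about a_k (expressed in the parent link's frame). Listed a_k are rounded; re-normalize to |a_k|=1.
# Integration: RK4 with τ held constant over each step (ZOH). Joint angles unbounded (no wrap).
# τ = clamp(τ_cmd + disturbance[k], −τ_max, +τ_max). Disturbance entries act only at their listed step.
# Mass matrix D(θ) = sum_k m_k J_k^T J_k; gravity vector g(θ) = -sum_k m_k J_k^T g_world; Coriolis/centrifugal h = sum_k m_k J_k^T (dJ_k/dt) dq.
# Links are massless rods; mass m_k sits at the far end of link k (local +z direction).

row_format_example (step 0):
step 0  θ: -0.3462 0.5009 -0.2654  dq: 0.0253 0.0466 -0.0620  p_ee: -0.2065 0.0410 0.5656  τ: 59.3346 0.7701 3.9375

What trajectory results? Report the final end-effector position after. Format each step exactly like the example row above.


step 1  θ: -0.3372 0.4918 -0.2941  dq: 1.7420 -1.8366 -5.5418  p_ee: -0.2057 0.0414 0.5652  τ: 54.2943 1.1549 5.5457
step 2  θ: -0.3142 0.4676 -0.3633  dq: 2.8361 -3.0149 -8.1876  p_ee: -0.2030 0.0424 0.5642  τ: 45.4378 1.2171 5.5510
step 3  θ: -0.2826 0.4338 -0.4498  dq: 3.4753 -3.7401 -9.0535  p_ee: -0.1979 0.0442 0.5627  τ: 34.4315 1.1244 4.7750
step 4  θ: -0.2464 0.3947 -0.5391  dq: 3.7663 -4.0874 -8.8004  p_ee: -0.1905 0.0467 0.5609  τ: 24.7826 0.8866 3.7212
step 5  θ: -0.2083 0.3533 -0.6236  dq: 3.8620 -4.2058 -8.1143  p_ee: -0.1812 0.0500 0.5588  τ: 17.4462 0.5716 2.7415
step 6  θ: -0.1697 0.3112 -0.7009  dq: 3.8650 -4.2149 -7.3768  p_ee: -0.1707 0.0538 0.5567  τ: 12.0567 0.2451 1.9701
step 7  θ: -0.1313 0.2693 -0.7713  dq: 3.8239 -4.1785 -6.7223  p_ee: -0.1593 0.0580 0.5544  τ: 8.0795 -0.0572 1.4132
step 8  θ: -0.0934 0.2278 -0.8357  dq: 3.7597 -4.1261 -6.1762  p_ee: -0.1474 0.0625 0.5519  τ: 5.1004 -0.3212 1.0344
step 9  θ: -0.0562 0.1868 -0.8951  dq: 3.6818 -4.0711 -5.7288  p_ee: -0.1353 0.0671 0.5491  τ: 2.8325 -0.5441 0.7923
step 10  θ: -0.0199 0.1464 -0.9505  dq: 3.5947 -4.0197 -5.3625  p_ee: -0.1230 0.0719 0.5461  τ: 1.0797 -0.7279 0.6515
step 11  θ: 0.0156 0.1064 -1.0025  dq: 3.5013 -3.9746 -5.0611  p_ee: -0.1109 0.0767 0.5428  τ: -0.2935 -0.8766 0.5845
step 12  θ: 0.0501 0.0669 -1.0518  dq: 3.4033 -3.9370 -4.8110  p_ee: -0.0988 0.0814 0.5392  τ: -1.3828 -0.9949 0.5706
step 13  θ: 0.0836 0.0277 -1.0988  dq: 3.3020 -3.9073 -4.6018  p_ee: -0.0870 0.0861 0.5353  τ: -2.2568 -1.0872 0.5942
step 14  θ: 0.1161 -0.0112 -1.1439  dq: 3.1983 -3.8852 -4.4255  p_ee: -0.0755 0.0906 0.5311  τ: -2.9650 -1.1576 0.6442
step 15  θ: 0.1475 -0.0500 -1.1873  dq: 3.0928 -3.8701 -4.2761  p_ee: -0.0643 0.0950 0.5266  τ: -3.5436 -1.2096 0.7121
step 16  θ: 0.1779 -0.0886 -1.2294  dq: 2.9862 -3.8613 -4.1490  p_ee: -0.0535 0.0992 0.5218  τ: -4.0190 -1.2461 0.7918
step 17  θ: 0.2072 -0.1272 -1.2703  dq: 2.8787 -3.8576 -4.0405  p_ee: -0.0430 0.1033 0.5168  τ: -4.4102 -1.2695 0.8787
step 18  θ: 0.2355 -0.1657 -1.3102  dq: 2.7705 -3.8579 -3.9481  p_ee: -0.0330 0.1071 0.5115  τ: -4.7305 -1.2813 0.9695
step 19  θ: 0.2626 -0.2043 -1.3493  dq: 2.6619 -3.8607 -3.8697  p_ee: -0.0233 0.1107 0.5060  τ: -4.9890 -1.2829 1.0617
step 20  θ: 0.2887 -0.2429 -1.3876  dq: 2.5530 -3.8644 -3.8037  p_ee: -0.0140 0.1141 0.5003  τ: -5.1912 -1.2748 1.1537
step 21  θ: 0.3137 -0.2815 -1.4253  dq: 2.4439 -3.8672 -3.7488  p_ee: -0.0052 0.1173 0.4945  τ: -5.3400 -1.2573 1.2441
step 22  θ: 0.3376 -0.3202 -1.4626  dq: 2.3348 -3.8672 -3.7039  p_ee: 0.0032 0.1203 0.4884  τ: -5.4360 -1.2302 1.3320
step 23  θ: 0.3604 -0.3588 -1.4994  dq: 2.2257 -3.8621 -3.6682  p_ee: 0.0113 0.1231 0.4823  τ: -5.4785 -1.1931 1.4168
step 24  θ: 0.3821 -0.3973 -1.5359  dq: 2.1171 -3.8495 -3.6409  p_ee: 0.0189 0.1256 0.4759  τ: -5.4655 -1.1455 1.4980
step 25  θ: 0.4027 -0.4357 -1.5722  dq: 2.0092 -3.8270 -3.6210  p_ee: 0.0261 0.1279 0.4695  τ: -5.3949 -1.0865 1.5752
step 26  θ: 0.4223 -0.4738 -1.6083  dq: 1.9026 -3.7921 -3.6077  p_ee: 0.0330 0.1300 0.4630  τ: -5.2650 -1.0156 1.6484
step 27  θ: 0.4408 -0.5114 -1.6444  dq: 1.7981 -3.7424 -3.5997  p_ee: 0.0395 0.1319 0.4564  τ: -5.0753 -0.9327 1.7173
step 28  θ: 0.4582 -0.5485 -1.6803  dq: 1.6964 -3.6756 -3.5959  p_ee: 0.0456 0.1336 0.4498  τ: -4.8273 -0.8378 1.7820
step 29  θ: 0.4747 -0.5848 -1.7162  dq: 1.5987 -3.5902 -3.5947  p_ee: 0.0514 0.1351 0.4431  τ: -4.5250 -0.7319 1.8423
step 30  θ: 0.4902 -0.6202 -1.7522  dq: 1.5062 -3.4849 -3.5944  p_ee: 0.0569 0.1363 0.4363  τ: -4.1755 -0.6165 1.8982
step 31  θ: 0.5048 -0.6543 -1.7881  dq: 1.4201 -3.3596 -3.5932  p_ee: 0.0621 0.1373 0.4296  τ: -3.7887 -0.4938 1.9497
step 32  θ: 0.5186 -0.6872 -1.8240  dq: 1.3419 -3.2146 -3.5891  p_ee: 0.0670 0.1382 0.4228  τ: -3.3769 -0.3666 1.9968
step 33  θ: 0.5317 -0.7185 -1.8598  dq: 1.2727 -3.0514 -3.5802  p_ee: 0.0717 0.1388 0.4160  τ: -2.9539 -0.2378 2.0396
step 34  θ: 0.5441 -0.7481 -1.8956  dq: 1.2138 -2.8719 -3.5649  p_ee: 0.0763 0.1392 0.4093  τ: -2.5339 -0.1105 2.0781
step 35  θ: 0.5560 -0.7758 -1.9311  dq: 1.1659 -2.6787 -3.5418  p_ee: 0.0806 0.1394 0.4025  τ: -2.1300 0.0126 2.1123
step 36  θ: 0.5675 -0.8015 -1.9664  dq: 1.1296 -2.4746 -3.5097  p_ee: 0.0849 0.1394 0.3959  τ: -1.7542 0.1292 2.1425
step 37  θ: 0.5787 -0.8252 -2.0012  dq: 1.1051 -2.2623 -3.4681  p_ee: 0.0890 0.1393 0.3892  τ: -1.4157 0.2373 2.1687
step 38  θ: 0.5896 -0.8467 -2.0357  dq: 1.0923 -2.0448 -3.4169  p_ee: 0.0931 0.1390 0.3827  τ: -1.1218 0.3357 2.1910
step 39  θ: 0.6005 -0.8660 -2.0695  dq: 1.0907 -1.8246 -3.3563  p_ee: 0.0971 0.1386 0.3762  τ: -0.8775 0.4233 2.2096
step 40  θ: 0.6115 -0.8831 -2.1028  dq: 1.0996 -1.6040 -3.2868  p_ee: 0.1011 0.1380 0.3698  τ: -0.6858 0.4996 2.2245
step 41  θ: 0.6226 -0.8980 -2.1352  dq: 1.1181 -1.3851 -3.2092  p_ee: 0.1051 0.1373 0.3635  τ: -0.5481 0.5642 2.2360
step 42  θ: 0.6339 -0.9108 -2.1669  dq: 1.1451 -1.1698 -3.1245  p_ee: 0.1091 0.1365 0.3572  τ: -0.4645 0.6169 2.2440
step 43  θ: 0.6455 -0.9214 -2.1977  dq: 1.1795 -0.9598 -3.0337  p_ee: 0.1131 0.1356 0.3511  τ: -0.4343 0.6577 2.2485
step 44  θ: 0.6575 -0.9300 -2.2276  dq: 1.2200 -0.7568 -2.9379  p_ee: 0.1172 0.1346 0.3451  τ: -0.4561 0.6868 2.2498
step 45  θ: 0.6699 -0.9365 -2.2565  dq: 1.2654 -0.5621 -2.8381  p_ee: 0.1213 0.1336 0.3391  τ: -0.5278 0.7042 2.2477
step 46  θ: 0.6828 -0.9412 -2.2843  dq: 1.3144 -0.3772 -2.7353  p_ee: 0.1255 0.1325 0.3332  τ: -0.6469 0.7102 2.2424
step 47  θ: 0.6962 -0.9441 -2.3112  dq: 1.3658 -0.2032 -2.6304  p_ee: 0.1297 0.1314 0.3274  τ: -0.8110 0.7053 2.2338
step 48  θ: 0.7101 -0.9453 -2.3369  dq: 1.4186 -0.0415 -2.5242  p_ee: 0.1340 0.1303 0.3217  τ: -1.0170 0.6899 2.2222
step 49  θ: 0.7246 -0.9451 -2.3616  dq: 1.4758 0.0706 -2.4155  p_ee: 0.1383 0.1291 0.3160  τ: -1.2850 0.6778 2.2069
step 50  θ: 0.7396 -0.9439 -2.3853  dq: 1.5319 0.1673 -2.3071  p_ee: 0.1427 0.1280 0.3105
final p_ee position (m): 0.1427 0.1280 0.3105
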